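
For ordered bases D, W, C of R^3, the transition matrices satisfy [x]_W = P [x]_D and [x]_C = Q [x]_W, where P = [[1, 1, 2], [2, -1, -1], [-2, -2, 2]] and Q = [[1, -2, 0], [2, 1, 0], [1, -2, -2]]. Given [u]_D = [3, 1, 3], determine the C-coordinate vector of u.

[6, 22, 10]

Composing the changes, [u]_C = Q P [u]_D.
Q P = [[-3, 3, 4], [4, 1, 3], [1, 7, 0]]; applying this to [3, 1, 3] gives [6, 22, 10].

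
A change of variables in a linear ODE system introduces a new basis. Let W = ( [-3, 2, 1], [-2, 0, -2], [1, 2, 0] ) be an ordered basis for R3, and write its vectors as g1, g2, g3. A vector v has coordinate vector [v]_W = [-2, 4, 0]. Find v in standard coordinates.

[-2, -4, -10]

The coordinates say v = -2g1 + 4g2 + 0·g3; adding the scaled basis vectors gives [-2, -4, -10].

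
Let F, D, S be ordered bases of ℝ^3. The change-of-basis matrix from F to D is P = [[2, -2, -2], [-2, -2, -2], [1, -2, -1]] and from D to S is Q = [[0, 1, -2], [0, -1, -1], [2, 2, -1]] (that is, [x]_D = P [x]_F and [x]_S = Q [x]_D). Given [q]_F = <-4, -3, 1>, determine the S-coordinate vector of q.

<10, -13, 15>

Apply P to get D-coordinates <-4, 12, 1>, then Q to get S-coordinates.
The result is [q]_S = <10, -13, 15>.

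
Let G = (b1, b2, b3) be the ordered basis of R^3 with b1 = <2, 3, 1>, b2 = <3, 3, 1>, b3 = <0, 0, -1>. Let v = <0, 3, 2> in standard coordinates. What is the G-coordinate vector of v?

Write v = c_1 b1 + ... + c_3 b3 and solve for the c_i.
Solving this 3x3 system gives c = (3, -2, -1).
Check: 3b1 - 2b2 - b3 = <0, 3, 2>.

<3, -2, -1>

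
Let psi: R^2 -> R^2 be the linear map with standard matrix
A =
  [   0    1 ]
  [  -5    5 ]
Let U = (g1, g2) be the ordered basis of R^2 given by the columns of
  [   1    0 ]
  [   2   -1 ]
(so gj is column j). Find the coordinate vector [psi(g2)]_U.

Compute psi(g2) = A g2 = [-1, -5] in standard coordinates.
Then write this in U-coordinates: solve for y in y_1 g1 + y_2 g2 = [-1, -5].
This gives y = [-1, 3], which is column 2 of [psi]_U.

[-1, 3]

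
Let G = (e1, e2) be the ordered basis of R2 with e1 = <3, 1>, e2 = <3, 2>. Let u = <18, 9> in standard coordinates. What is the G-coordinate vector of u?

<3, 3>

[u]_G is the unique c with M c = u, where M has columns e1, e2.
System: 3c_1 + 3c_2 = 18, c_1 + 2c_2 = 9; solving gives c_1 = 3, c_2 = 3.
Check: 3e1 + 3e2 = <18, 9>.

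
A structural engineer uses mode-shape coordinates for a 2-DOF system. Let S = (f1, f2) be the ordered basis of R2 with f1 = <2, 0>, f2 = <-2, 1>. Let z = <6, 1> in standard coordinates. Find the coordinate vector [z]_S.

[z]_S is the unique c with M c = z, where M has columns f1, f2.
System: 2c_1 - 2c_2 = 6, 0c_1 + c_2 = 1; solving gives c_1 = 4, c_2 = 1.
Check: 4f1 + f2 = <6, 1>.

<4, 1>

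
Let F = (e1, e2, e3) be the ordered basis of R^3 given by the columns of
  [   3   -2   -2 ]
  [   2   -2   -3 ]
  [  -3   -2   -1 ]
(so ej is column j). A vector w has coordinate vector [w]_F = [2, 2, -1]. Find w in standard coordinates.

The coordinates say w = 2e1 + 2e2 - e3; adding the scaled basis vectors gives [4, 3, -9].

[4, 3, -9]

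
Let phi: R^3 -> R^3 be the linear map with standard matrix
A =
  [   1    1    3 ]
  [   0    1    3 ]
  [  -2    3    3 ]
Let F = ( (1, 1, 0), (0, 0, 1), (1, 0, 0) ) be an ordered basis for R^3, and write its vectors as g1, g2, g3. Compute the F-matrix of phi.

[[1, 3, 0], [1, 3, -2], [1, 0, 1]]

Let P have columns g1, ..., g3. Then [phi]_F = P^(-1) A P.
Here det P = 1, so P^(-1) is integer; computing A P first and then P^(-1)(A P) gives [[1, 3, 0], [1, 3, -2], [1, 0, 1]].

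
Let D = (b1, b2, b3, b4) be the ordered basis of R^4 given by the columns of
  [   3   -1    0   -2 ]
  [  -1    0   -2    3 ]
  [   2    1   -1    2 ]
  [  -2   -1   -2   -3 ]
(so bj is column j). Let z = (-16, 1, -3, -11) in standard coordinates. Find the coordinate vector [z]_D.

(-3, 3, 4, 2)

[z]_D is the unique c with M c = z, where M has columns b1, ..., b4.
Solving this 4x4 system gives c = (-3, 3, 4, 2).
Check: -3b1 + 3b2 + 4b3 + 2b4 = (-16, 1, -3, -11).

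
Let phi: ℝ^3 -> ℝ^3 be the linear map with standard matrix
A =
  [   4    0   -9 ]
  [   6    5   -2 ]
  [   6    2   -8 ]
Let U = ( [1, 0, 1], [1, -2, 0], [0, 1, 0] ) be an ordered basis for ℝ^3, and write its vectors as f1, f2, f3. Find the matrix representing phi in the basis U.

[[-2, 2, 2], [-3, 2, -2], [-2, 0, 1]]

With P the matrix whose columns are f1, ..., f3, [phi]_U = P^(-1) A P.
Column by column: phi(f1) = A f1 = [-5, 4, -2]; its U-coordinates [-2, -3, -2] give column 1.
Continuing for each basis vector yields [phi]_U = [[-2, 2, 2], [-3, 2, -2], [-2, 0, 1]].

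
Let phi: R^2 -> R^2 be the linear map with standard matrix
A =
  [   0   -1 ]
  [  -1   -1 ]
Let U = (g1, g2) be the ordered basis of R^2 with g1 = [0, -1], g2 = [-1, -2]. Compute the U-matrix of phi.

[[1, 1], [-1, -2]]

Let P have columns g1, g2. Then [phi]_U = P^(-1) A P.
Here det P = -1, so P^(-1) is integer; computing A P first and then P^(-1)(A P) gives [[1, 1], [-1, -2]].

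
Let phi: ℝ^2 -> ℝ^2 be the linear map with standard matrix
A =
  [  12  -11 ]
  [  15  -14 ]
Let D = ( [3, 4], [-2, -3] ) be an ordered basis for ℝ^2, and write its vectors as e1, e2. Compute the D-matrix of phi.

With P the matrix whose columns are e1, e2, [phi]_D = P^(-1) A P.
Column by column: phi(e1) = A e1 = [-8, -11]; its D-coordinates [-2, 1] give column 1.
Continuing for each basis vector yields [phi]_D = [[-2, 3], [1, 0]].

[[-2, 3], [1, 0]]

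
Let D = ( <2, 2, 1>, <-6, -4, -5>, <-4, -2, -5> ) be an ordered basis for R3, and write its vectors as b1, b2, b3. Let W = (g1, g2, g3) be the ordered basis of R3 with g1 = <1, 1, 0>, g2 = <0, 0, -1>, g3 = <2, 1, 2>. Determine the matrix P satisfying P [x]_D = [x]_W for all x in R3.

Let M have columns bj and N have columns gj. Then for every x, N [x]_W = x = M [x]_D, so P = N^(-1) M.
Since det N = -1, N^(-1) has integer entries; multiplying gives P = [[2, -2, 0], [-1, 1, 1], [0, -2, -2]].

[[2, -2, 0], [-1, 1, 1], [0, -2, -2]]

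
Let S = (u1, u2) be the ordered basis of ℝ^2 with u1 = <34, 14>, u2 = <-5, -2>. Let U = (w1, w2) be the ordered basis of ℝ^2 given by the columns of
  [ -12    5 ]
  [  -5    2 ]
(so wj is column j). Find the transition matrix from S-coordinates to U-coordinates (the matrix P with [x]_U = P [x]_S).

[[-2, 0], [2, -1]]

Let M have columns uj and N have columns wj. Then for every x, N [x]_U = x = M [x]_S, so P = N^(-1) M.
Since det N = 1, N^(-1) has integer entries; multiplying gives P = [[-2, 0], [2, -1]].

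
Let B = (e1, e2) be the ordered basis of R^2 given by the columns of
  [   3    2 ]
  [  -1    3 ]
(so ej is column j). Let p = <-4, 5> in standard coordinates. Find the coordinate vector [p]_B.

<-2, 1>

We seek scalars with c_1 e1 + c_2 e2 = p; equivalently solve M c = p where the columns of M are e1, e2.
System: 3c_1 + 2c_2 = -4, -c_1 + 3c_2 = 5; solving gives c_1 = -2, c_2 = 1.
Check: -2e1 + e2 = <-4, 5>.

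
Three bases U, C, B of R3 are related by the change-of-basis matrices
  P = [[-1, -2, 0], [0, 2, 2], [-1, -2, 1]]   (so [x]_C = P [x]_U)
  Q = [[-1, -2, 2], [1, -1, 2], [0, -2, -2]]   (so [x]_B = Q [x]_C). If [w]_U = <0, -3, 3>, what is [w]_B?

<12, 24, -18>

Composing the changes, [w]_B = Q P [w]_U.
Q P = [[-1, -6, -2], [-3, -8, 0], [2, 0, -6]]; applying this to <0, -3, 3> gives <12, 24, -18>.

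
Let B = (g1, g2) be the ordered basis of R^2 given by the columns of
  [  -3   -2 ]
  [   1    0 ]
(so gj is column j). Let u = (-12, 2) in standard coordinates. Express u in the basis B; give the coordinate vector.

We seek scalars with c_1 g1 + c_2 g2 = u; equivalently solve M c = u where the columns of M are g1, g2.
System: -3c_1 - 2c_2 = -12, c_1 + 0c_2 = 2; solving gives c_1 = 2, c_2 = 3.
Check: 2g1 + 3g2 = (-12, 2).

(2, 3)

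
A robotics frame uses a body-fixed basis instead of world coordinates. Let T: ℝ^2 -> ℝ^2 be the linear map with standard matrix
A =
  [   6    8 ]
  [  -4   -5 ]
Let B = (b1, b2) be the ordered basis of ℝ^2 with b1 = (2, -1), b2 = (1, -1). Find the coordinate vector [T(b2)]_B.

(-1, 0)

Compute T(b2) = A b2 = (-2, 1) in standard coordinates.
Then write this in B-coordinates: solve for y in y_1 b1 + y_2 b2 = (-2, 1).
This gives y = (-1, 0), which is column 2 of [T]_B.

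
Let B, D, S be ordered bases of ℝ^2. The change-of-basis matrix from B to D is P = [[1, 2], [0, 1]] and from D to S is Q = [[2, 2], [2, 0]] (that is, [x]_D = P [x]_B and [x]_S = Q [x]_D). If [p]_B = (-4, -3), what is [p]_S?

First [p]_D = P [p]_B = (-10, -3).
Then [p]_S = Q [p]_D = (-26, -20).

(-26, -20)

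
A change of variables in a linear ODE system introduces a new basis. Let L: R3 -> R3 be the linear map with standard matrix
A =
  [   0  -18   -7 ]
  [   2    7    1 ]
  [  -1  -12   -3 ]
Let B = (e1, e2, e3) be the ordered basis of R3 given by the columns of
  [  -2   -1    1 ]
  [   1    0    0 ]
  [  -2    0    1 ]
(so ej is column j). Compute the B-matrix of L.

Let P have columns e1, ..., e3. Then [L]_B = P^(-1) A P.
Here det P = 1, so P^(-1) is integer; computing A P first and then P^(-1)(A P) gives [[1, -2, 3], [0, 1, 3], [-2, -3, 2]].

[[1, -2, 3], [0, 1, 3], [-2, -3, 2]]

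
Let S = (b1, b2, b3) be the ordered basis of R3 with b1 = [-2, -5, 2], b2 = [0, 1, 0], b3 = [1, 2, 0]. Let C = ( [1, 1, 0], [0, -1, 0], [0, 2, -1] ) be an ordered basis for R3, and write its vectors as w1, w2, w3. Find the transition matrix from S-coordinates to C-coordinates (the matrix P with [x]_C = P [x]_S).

[[-2, 0, 1], [-1, -1, -1], [-2, 0, 0]]

Take x = bj: its S-coordinates are the j-th standard unit vector, so P e_j — column j of P — equals [bj]_C.
b1 = -2w1 - w2 - 2w3, giving column 1 = [-2, -1, -2]; repeating for each j gives P = [[-2, 0, 1], [-1, -1, -1], [-2, 0, 0]].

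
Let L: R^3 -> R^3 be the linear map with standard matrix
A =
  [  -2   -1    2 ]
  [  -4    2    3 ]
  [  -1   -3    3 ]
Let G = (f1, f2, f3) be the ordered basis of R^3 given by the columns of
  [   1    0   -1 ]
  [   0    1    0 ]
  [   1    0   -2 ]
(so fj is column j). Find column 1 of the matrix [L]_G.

(-2, -1, -2)

Column 1 of [L]_G is the G-coordinate vector of L(f1).
In standard coordinates L(f1) = A f1 = (0, -1, 2).
Converting to G: (0, -1, 2) = -2f1 - f2 - 2f3, so the coordinate vector is (-2, -1, -2).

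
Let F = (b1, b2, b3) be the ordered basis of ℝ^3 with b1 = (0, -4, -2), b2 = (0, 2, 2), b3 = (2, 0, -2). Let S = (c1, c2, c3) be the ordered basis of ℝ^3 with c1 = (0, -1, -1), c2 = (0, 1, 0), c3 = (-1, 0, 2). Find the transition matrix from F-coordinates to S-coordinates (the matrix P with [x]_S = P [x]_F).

[[2, -2, -2], [-2, 0, -2], [0, 0, -2]]

Let M have columns bj and N have columns cj. Then for every x, N [x]_S = x = M [x]_F, so P = N^(-1) M.
Since det N = -1, N^(-1) has integer entries; multiplying gives P = [[2, -2, -2], [-2, 0, -2], [0, 0, -2]].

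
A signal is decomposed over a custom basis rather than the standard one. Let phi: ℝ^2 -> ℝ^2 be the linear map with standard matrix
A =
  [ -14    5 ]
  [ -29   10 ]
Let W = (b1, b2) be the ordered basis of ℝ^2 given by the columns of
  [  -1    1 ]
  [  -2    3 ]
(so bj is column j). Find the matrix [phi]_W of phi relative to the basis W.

[[-3, -2], [1, -1]]

Let P have columns b1, b2. Then [phi]_W = P^(-1) A P.
Here det P = -1, so P^(-1) is integer; computing A P first and then P^(-1)(A P) gives [[-3, -2], [1, -1]].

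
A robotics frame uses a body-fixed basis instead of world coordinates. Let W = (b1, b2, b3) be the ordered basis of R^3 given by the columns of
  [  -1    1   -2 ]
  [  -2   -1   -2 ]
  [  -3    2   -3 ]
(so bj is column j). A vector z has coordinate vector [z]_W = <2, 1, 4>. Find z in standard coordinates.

The coordinates say z = 2b1 + b2 + 4b3; adding the scaled basis vectors gives <-9, -13, -16>.

<-9, -13, -16>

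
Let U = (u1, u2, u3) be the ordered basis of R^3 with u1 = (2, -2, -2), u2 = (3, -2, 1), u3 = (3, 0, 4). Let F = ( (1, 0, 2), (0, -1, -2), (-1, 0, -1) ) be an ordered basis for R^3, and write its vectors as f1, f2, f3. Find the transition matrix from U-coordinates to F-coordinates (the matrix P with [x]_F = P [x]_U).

Take x = uj: its U-coordinates are the j-th standard unit vector, so P e_j — column j of P — equals [uj]_F.
u1 = 0·f1 + 2f2 - 2f3, giving column 1 = (0, 2, -2); repeating for each j gives P = [[0, 2, 1], [2, 2, 0], [-2, -1, -2]].

[[0, 2, 1], [2, 2, 0], [-2, -1, -2]]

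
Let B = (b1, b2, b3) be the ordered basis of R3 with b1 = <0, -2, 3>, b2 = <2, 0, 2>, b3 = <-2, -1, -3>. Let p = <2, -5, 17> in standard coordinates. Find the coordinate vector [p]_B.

[p]_B is the unique c with M c = p, where M has columns b1, ..., b3.
Row-reducing the augmented matrix [M | p] gives c = (4, -2, -3).
Check: 4b1 - 2b2 - 3b3 = <2, -5, 17>.

<4, -2, -3>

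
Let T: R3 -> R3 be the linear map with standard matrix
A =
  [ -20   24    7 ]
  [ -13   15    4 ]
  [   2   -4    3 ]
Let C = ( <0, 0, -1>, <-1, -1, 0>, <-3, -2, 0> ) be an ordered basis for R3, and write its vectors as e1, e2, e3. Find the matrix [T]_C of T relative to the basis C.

The j-th column of [T]_C is [T(ej)]_C.
T(e1) = A e1 = <-7, -4, -3> = 3e1 - 2e2 + 3e3, so column 1 is <3, -2, 3>.
Repeating for e2, e3 and assembling the columns gives [[3, -2, -2], [-2, -2, -3], [3, 2, -3]].

[[3, -2, -2], [-2, -2, -3], [3, 2, -3]]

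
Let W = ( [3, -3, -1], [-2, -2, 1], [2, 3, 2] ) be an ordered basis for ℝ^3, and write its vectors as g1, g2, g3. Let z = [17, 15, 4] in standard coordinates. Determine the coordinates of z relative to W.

[z]_W is the unique c with M c = z, where M has columns g1, ..., g3.
Gaussian elimination on [M | z] yields c = (1, -3, 4).
Check: g1 - 3g2 + 4g3 = [17, 15, 4].

[1, -3, 4]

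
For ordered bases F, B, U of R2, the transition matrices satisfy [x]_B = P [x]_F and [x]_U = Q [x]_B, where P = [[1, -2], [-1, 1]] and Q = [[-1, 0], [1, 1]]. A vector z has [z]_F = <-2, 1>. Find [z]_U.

<4, -1>

Composing the changes, [z]_U = Q P [z]_F.
Q P = [[-1, 2], [0, -1]]; applying this to <-2, 1> gives <4, -1>.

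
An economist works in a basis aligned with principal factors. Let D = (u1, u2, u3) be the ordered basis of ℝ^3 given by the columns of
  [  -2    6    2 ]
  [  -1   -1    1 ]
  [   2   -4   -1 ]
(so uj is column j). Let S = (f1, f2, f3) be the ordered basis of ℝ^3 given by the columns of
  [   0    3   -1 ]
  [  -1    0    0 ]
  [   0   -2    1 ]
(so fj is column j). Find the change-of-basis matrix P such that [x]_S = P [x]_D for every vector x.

Take x = uj: its D-coordinates are the j-th standard unit vector, so P e_j — column j of P — equals [uj]_S.
u1 = f1 + 0·f2 + 2f3, giving column 1 = (1, 0, 2); repeating for each j gives P = [[1, 1, -1], [0, 2, 1], [2, 0, 1]].

[[1, 1, -1], [0, 2, 1], [2, 0, 1]]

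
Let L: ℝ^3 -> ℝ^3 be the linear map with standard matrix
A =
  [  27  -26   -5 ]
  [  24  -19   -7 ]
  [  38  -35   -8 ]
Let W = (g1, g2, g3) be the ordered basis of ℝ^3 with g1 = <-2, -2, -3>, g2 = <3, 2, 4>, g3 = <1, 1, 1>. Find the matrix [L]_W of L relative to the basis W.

[[-3, 0, -1], [2, 3, -2], [1, 0, 0]]

With P the matrix whose columns are g1, ..., g3, [L]_W = P^(-1) A P.
Column by column: L(g1) = A g1 = <13, 11, 18>; its W-coordinates <-3, 2, 1> give column 1.
Continuing for each basis vector yields [L]_W = [[-3, 0, -1], [2, 3, -2], [1, 0, 0]].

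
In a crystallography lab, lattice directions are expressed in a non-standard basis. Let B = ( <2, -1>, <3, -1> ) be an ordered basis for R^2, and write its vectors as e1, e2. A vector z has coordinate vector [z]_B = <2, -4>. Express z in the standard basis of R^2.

z = M [z]_B, where M has columns e1, e2.
Carrying out the matrix-vector product, z = <-8, 2>.

<-8, 2>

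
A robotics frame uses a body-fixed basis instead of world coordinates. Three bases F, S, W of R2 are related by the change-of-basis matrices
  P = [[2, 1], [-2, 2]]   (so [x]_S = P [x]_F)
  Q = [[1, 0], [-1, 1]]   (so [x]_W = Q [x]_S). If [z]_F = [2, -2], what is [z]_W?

[2, -10]

Apply P to get S-coordinates [2, -8], then Q to get W-coordinates.
The result is [z]_W = [2, -10].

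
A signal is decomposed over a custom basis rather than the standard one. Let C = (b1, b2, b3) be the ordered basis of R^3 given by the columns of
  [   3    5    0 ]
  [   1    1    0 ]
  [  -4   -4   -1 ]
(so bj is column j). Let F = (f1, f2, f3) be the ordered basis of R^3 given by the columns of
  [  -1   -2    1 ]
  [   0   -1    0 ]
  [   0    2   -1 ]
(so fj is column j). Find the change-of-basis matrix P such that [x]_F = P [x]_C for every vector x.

[[1, -1, 1], [-1, -1, 0], [2, 2, 1]]

Take x = bj: its C-coordinates are the j-th standard unit vector, so P e_j — column j of P — equals [bj]_F.
b1 = f1 - f2 + 2f3, giving column 1 = <1, -1, 2>; repeating for each j gives P = [[1, -1, 1], [-1, -1, 0], [2, 2, 1]].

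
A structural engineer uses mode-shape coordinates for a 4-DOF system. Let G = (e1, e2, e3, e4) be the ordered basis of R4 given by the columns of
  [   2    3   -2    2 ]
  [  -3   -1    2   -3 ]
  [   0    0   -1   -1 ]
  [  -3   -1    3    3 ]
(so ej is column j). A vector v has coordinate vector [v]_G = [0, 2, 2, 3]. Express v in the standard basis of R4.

The coordinates say v = 0·e1 + 2e2 + 2e3 + 3e4; adding the scaled basis vectors gives [8, -7, -5, 13].

[8, -7, -5, 13]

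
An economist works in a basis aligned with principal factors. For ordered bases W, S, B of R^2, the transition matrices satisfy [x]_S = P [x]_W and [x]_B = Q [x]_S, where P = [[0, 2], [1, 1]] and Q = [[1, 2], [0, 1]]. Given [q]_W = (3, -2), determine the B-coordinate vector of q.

Apply P to get S-coordinates (-4, 1), then Q to get B-coordinates.
The result is [q]_B = (-2, 1).

(-2, 1)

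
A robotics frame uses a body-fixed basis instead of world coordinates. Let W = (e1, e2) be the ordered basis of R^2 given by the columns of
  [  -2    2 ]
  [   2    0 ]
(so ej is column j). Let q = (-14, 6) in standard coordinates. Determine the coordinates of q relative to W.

We seek scalars with c_1 e1 + c_2 e2 = q; equivalently solve M c = q where the columns of M are e1, e2.
System: -2c_1 + 2c_2 = -14, 2c_1 + 0c_2 = 6; solving gives c_1 = 3, c_2 = -4.
Check: 3e1 - 4e2 = (-14, 6).

(3, -4)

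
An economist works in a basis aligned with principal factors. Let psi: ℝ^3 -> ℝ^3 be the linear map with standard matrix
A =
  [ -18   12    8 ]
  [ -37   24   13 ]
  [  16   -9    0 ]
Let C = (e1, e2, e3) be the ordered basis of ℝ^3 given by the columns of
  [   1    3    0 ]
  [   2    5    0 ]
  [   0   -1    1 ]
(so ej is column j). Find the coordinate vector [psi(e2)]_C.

Compute psi(e2) = A e2 = [-2, -4, 3] in standard coordinates.
Then write this in C-coordinates: solve for y in y_1 e1 + ... + y_3 e3 = [-2, -4, 3].
This gives y = [-2, 0, 3], which is column 2 of [psi]_C.

[-2, 0, 3]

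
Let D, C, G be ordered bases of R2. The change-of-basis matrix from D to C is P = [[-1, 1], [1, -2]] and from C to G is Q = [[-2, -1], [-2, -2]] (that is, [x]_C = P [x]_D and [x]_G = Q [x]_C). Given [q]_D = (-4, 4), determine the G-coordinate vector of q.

First [q]_C = P [q]_D = (8, -12).
Then [q]_G = Q [q]_C = (-4, 8).

(-4, 8)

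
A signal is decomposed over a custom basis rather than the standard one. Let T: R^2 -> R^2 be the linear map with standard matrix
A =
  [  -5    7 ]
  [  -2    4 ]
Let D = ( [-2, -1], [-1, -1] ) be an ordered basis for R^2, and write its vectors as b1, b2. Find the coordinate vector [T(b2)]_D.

Compute T(b2) = A b2 = [-2, -2] in standard coordinates.
Then write this in D-coordinates: solve for y in y_1 b1 + y_2 b2 = [-2, -2].
This gives y = [0, 2], which is column 2 of [T]_D.

[0, 2]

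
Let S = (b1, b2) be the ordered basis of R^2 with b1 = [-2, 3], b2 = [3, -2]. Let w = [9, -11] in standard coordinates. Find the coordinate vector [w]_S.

[w]_S is the unique c with M c = w, where M has columns b1, b2.
System: -2c_1 + 3c_2 = 9, 3c_1 - 2c_2 = -11; solving gives c_1 = -3, c_2 = 1.
Check: -3b1 + b2 = [9, -11].

[-3, 1]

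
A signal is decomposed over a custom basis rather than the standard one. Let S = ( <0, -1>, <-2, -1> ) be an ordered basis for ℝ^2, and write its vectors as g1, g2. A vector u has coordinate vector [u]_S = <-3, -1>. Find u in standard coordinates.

<2, 4>

By definition u = -3g1 - g2.
Summing componentwise gives <2, 4>.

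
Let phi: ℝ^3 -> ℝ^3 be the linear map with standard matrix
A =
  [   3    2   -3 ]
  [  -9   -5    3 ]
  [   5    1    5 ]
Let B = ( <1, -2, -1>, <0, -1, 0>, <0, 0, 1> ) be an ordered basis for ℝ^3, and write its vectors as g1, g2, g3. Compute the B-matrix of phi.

[[2, -2, -3], [-2, -1, 3], [0, -3, 2]]

Let P have columns g1, ..., g3. Then [phi]_B = P^(-1) A P.
Here det P = -1, so P^(-1) is integer; computing A P first and then P^(-1)(A P) gives [[2, -2, -3], [-2, -1, 3], [0, -3, 2]].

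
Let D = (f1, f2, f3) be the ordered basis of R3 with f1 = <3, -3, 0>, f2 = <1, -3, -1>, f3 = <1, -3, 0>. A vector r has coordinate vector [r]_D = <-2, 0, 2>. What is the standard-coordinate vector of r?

<-4, 0, 0>

The coordinates say r = -2f1 + 0·f2 + 2f3; adding the scaled basis vectors gives <-4, 0, 0>.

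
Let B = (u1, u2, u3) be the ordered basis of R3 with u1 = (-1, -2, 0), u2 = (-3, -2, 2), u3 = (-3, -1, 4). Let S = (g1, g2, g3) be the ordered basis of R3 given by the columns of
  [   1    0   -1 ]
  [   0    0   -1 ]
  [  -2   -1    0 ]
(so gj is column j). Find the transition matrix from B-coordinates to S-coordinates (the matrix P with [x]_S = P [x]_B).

[[1, -1, -2], [-2, 0, 0], [2, 2, 1]]

Take x = uj: its B-coordinates are the j-th standard unit vector, so P e_j — column j of P — equals [uj]_S.
u1 = g1 - 2g2 + 2g3, giving column 1 = (1, -2, 2); repeating for each j gives P = [[1, -1, -2], [-2, 0, 0], [2, 2, 1]].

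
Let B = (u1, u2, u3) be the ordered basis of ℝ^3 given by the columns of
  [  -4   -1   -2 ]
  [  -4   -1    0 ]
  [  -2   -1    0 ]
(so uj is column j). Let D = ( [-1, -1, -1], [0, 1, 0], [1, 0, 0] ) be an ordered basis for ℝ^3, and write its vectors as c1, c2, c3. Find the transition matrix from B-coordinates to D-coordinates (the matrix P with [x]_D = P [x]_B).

[[2, 1, 0], [-2, 0, 0], [-2, 0, -2]]

Let M have columns uj and N have columns cj. Then for every x, N [x]_D = x = M [x]_B, so P = N^(-1) M.
Since det N = 1, N^(-1) has integer entries; multiplying gives P = [[2, 1, 0], [-2, 0, 0], [-2, 0, -2]].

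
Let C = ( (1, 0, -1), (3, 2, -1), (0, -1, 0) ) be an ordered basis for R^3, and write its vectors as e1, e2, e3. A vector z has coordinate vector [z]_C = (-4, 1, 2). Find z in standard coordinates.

z = M [z]_C, where M has columns e1, ..., e3.
Carrying out the matrix-vector product, z = (-1, 0, 3).

(-1, 0, 3)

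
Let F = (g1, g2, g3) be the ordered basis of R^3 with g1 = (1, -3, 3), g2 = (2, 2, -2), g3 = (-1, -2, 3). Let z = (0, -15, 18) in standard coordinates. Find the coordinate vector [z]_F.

Write z = c_1 g1 + ... + c_3 g3 and solve for the c_i.
Solving this 3x3 system gives c = (3, 0, 3).
Check: 3g1 + 0·g2 + 3g3 = (0, -15, 18).

(3, 0, 3)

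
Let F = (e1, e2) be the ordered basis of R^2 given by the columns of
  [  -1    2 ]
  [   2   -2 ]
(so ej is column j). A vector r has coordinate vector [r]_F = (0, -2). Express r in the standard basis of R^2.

(-4, 4)

r = M [r]_F, where M has columns e1, e2.
Carrying out the matrix-vector product, r = (-4, 4).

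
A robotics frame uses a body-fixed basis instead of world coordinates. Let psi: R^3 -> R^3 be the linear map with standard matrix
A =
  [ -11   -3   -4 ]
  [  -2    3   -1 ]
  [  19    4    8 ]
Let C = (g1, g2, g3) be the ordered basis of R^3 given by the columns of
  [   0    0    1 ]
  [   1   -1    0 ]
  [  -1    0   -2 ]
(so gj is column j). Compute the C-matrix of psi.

Let P have columns g1, ..., g3. Then [psi]_C = P^(-1) A P.
Here det P = -1, so P^(-1) is integer; computing A P first and then P^(-1)(A P) gives [[2, -2, 3], [-2, 1, 3], [1, 3, -3]].

[[2, -2, 3], [-2, 1, 3], [1, 3, -3]]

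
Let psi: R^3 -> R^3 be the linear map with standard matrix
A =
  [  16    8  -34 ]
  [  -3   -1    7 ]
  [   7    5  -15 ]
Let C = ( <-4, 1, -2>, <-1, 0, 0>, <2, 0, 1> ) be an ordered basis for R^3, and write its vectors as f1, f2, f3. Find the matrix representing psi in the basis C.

Let P have columns f1, ..., f3. Then [psi]_C = P^(-1) A P.
Here det P = 1, so P^(-1) is integer; computing A P first and then P^(-1)(A P) gives [[-3, 3, 1], [2, 2, 0], [1, -1, 1]].

[[-3, 3, 1], [2, 2, 0], [1, -1, 1]]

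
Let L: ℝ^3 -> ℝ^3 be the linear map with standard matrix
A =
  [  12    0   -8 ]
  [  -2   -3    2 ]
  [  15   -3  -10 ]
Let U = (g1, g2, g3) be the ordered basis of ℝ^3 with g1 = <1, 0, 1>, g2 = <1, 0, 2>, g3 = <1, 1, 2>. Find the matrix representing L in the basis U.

The j-th column of [L]_U is [L(gj)]_U.
L(g1) = A g1 = <4, 0, 5> = 3g1 + g2 + 0·g3, so column 1 is <3, 1, 0>.
Repeating for g2, g3 and assembling the columns gives [[3, -3, 0], [1, -3, -3], [0, 2, -1]].

[[3, -3, 0], [1, -3, -3], [0, 2, -1]]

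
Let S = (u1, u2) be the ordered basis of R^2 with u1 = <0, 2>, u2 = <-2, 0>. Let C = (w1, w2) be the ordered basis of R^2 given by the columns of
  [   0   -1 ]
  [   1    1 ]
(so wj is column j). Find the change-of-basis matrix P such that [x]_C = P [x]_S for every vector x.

Let M have columns uj and N have columns wj. Then for every x, N [x]_C = x = M [x]_S, so P = N^(-1) M.
Since det N = 1, N^(-1) has integer entries; multiplying gives P = [[2, -2], [0, 2]].

[[2, -2], [0, 2]]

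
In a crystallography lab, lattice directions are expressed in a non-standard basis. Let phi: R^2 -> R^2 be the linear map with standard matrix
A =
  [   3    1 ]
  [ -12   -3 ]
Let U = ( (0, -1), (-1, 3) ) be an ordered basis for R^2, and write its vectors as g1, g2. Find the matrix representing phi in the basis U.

The j-th column of [phi]_U is [phi(gj)]_U.
phi(g1) = A g1 = (-1, 3) = 0·g1 + g2, so column 1 is (0, 1).
Repeating for g2 and assembling the columns gives [[0, -3], [1, 0]].

[[0, -3], [1, 0]]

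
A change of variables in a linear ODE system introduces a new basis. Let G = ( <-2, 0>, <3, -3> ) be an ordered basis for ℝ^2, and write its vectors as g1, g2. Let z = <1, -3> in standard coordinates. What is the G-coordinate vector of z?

[z]_G is the unique c with M c = z, where M has columns g1, g2.
System: -2c_1 + 3c_2 = 1, 0c_1 - 3c_2 = -3; solving gives c_1 = 1, c_2 = 1.
Check: g1 + g2 = <1, -3>.

<1, 1>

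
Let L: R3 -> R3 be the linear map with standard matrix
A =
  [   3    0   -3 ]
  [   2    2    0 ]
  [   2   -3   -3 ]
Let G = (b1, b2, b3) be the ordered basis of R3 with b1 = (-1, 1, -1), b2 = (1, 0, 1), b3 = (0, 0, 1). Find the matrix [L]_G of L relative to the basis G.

With P the matrix whose columns are b1, ..., b3, [L]_G = P^(-1) A P.
Column by column: L(b1) = A b1 = (0, 0, -2); its G-coordinates (0, 0, -2) give column 1.
Continuing for each basis vector yields [L]_G = [[0, 2, 0], [0, 2, -3], [-2, -1, 0]].

[[0, 2, 0], [0, 2, -3], [-2, -1, 0]]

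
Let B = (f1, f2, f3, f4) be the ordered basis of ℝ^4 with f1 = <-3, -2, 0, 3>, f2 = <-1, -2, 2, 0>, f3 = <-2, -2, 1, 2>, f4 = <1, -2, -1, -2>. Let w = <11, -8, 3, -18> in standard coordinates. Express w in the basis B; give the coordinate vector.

<-4, 3, 1, 4>

We seek scalars with c_1 f1 + ... + c_4 f4 = w; equivalently solve M c = w where the columns of M are f1, ..., f4.
Gaussian elimination on [M | w] yields c = (-4, 3, 1, 4).
Check: -4f1 + 3f2 + f3 + 4f4 = <11, -8, 3, -18>.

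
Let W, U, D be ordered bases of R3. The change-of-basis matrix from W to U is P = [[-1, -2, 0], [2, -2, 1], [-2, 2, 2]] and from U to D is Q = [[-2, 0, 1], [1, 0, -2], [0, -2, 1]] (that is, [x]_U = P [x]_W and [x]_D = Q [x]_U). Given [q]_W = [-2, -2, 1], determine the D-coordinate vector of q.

[-10, 2, 0]

Composing the changes, [q]_D = Q P [q]_W.
Q P = [[0, 6, 2], [3, -6, -4], [-6, 6, 0]]; applying this to [-2, -2, 1] gives [-10, 2, 0].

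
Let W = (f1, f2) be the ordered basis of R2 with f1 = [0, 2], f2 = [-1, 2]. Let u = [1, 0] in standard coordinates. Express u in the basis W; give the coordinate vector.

[u]_W is the unique c with M c = u, where M has columns f1, f2.
System: 0c_1 - c_2 = 1, 2c_1 + 2c_2 = 0; solving gives c_1 = 1, c_2 = -1.
Check: f1 - f2 = [1, 0].

[1, -1]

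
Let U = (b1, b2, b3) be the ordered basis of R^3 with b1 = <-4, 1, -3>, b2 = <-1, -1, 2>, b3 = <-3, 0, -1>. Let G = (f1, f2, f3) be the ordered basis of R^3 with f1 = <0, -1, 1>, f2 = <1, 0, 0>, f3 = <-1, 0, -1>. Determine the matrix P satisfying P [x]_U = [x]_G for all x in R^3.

Let M have columns bj and N have columns fj. Then for every x, N [x]_G = x = M [x]_U, so P = N^(-1) M.
Since det N = -1, N^(-1) has integer entries; multiplying gives P = [[-1, 1, 0], [-2, -2, -2], [2, -1, 1]].

[[-1, 1, 0], [-2, -2, -2], [2, -1, 1]]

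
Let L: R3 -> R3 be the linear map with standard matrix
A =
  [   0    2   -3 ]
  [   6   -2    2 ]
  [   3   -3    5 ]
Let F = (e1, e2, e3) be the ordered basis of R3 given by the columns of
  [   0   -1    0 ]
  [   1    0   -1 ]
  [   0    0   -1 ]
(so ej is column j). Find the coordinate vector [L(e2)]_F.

(-3, 0, 3)

Compute L(e2) = A e2 = (0, -6, -3) in standard coordinates.
Then write this in F-coordinates: solve for y in y_1 e1 + ... + y_3 e3 = (0, -6, -3).
This gives y = (-3, 0, 3), which is column 2 of [L]_F.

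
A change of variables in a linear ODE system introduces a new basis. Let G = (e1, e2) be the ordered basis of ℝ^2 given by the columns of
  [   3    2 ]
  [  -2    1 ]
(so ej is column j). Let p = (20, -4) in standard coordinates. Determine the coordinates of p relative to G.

(4, 4)

We seek scalars with c_1 e1 + c_2 e2 = p; equivalently solve M c = p where the columns of M are e1, e2.
System: 3c_1 + 2c_2 = 20, -2c_1 + c_2 = -4; solving gives c_1 = 4, c_2 = 4.
Check: 4e1 + 4e2 = (20, -4).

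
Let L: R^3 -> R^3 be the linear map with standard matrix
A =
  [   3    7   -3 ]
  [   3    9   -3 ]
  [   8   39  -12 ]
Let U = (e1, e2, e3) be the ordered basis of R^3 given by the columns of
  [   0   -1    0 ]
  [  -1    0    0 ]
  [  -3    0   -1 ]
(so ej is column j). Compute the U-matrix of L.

[[0, 3, -3], [-2, 3, -3], [3, -1, -3]]

Let P have columns e1, ..., e3. Then [L]_U = P^(-1) A P.
Here det P = 1, so P^(-1) is integer; computing A P first and then P^(-1)(A P) gives [[0, 3, -3], [-2, 3, -3], [3, -1, -3]].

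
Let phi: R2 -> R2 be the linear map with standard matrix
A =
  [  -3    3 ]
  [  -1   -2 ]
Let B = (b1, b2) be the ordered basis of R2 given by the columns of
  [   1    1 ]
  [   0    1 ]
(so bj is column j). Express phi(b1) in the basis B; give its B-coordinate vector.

[-2, -1]

Compute phi(b1) = A b1 = [-3, -1] in standard coordinates.
Then write this in B-coordinates: solve for y in y_1 b1 + y_2 b2 = [-3, -1].
This gives y = [-2, -1], which is column 1 of [phi]_B.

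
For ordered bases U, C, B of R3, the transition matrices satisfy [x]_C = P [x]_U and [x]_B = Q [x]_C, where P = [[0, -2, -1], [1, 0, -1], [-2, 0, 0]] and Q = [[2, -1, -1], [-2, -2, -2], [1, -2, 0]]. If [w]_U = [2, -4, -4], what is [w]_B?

[22, -28, 0]

Apply P to get C-coordinates [12, 6, -4], then Q to get B-coordinates.
The result is [w]_B = [22, -28, 0].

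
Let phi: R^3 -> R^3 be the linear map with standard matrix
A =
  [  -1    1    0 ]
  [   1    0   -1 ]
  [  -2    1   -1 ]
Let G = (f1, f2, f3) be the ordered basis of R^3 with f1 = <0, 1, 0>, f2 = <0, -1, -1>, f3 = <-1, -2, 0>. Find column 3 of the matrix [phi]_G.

<1, 0, 1>

Compute phi(f3) = A f3 = <-1, -1, 0> in standard coordinates.
Then write this in G-coordinates: solve for y in y_1 f1 + ... + y_3 f3 = <-1, -1, 0>.
This gives y = <1, 0, 1>, which is column 3 of [phi]_G.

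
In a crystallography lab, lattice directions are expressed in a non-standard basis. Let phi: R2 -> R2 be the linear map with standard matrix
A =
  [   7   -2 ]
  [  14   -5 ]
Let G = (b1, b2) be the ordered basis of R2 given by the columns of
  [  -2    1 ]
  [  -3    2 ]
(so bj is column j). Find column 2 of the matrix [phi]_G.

Column 2 of [phi]_G is the G-coordinate vector of phi(b2).
In standard coordinates phi(b2) = A b2 = (3, 4).
Converting to G: (3, 4) = -2b1 - b2, so the coordinate vector is (-2, -1).

(-2, -1)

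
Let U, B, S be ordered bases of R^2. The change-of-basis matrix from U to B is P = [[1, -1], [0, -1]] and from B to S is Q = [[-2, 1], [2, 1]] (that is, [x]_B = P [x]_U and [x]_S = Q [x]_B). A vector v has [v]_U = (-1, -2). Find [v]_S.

(0, 4)

Composing the changes, [v]_S = Q P [v]_U.
Q P = [[-2, 1], [2, -3]]; applying this to (-1, -2) gives (0, 4).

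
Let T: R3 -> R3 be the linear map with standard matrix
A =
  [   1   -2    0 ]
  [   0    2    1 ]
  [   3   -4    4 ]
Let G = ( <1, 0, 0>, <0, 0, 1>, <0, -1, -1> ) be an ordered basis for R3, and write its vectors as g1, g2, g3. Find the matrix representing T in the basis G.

With P the matrix whose columns are g1, ..., g3, [T]_G = P^(-1) A P.
Column by column: T(g1) = A g1 = <1, 0, 3>; its G-coordinates <1, 3, 0> give column 1.
Continuing for each basis vector yields [T]_G = [[1, 0, 2], [3, 3, 3], [0, -1, 3]].

[[1, 0, 2], [3, 3, 3], [0, -1, 3]]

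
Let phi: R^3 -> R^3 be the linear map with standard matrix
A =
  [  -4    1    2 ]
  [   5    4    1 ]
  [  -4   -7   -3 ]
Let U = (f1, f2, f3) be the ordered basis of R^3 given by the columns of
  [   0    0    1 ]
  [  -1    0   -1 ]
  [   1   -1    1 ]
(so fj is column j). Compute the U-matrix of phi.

[[2, 3, 1], [-1, -2, -2], [1, -2, -3]]

Let P have columns f1, ..., f3. Then [phi]_U = P^(-1) A P.
Here det P = 1, so P^(-1) is integer; computing A P first and then P^(-1)(A P) gives [[2, 3, 1], [-1, -2, -2], [1, -2, -3]].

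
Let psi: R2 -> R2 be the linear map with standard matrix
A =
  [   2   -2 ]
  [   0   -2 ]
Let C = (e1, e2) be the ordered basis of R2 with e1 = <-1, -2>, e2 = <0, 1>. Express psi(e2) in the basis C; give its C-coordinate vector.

<2, 2>

Compute psi(e2) = A e2 = <-2, -2> in standard coordinates.
Then write this in C-coordinates: solve for y in y_1 e1 + y_2 e2 = <-2, -2>.
This gives y = <2, 2>, which is column 2 of [psi]_C.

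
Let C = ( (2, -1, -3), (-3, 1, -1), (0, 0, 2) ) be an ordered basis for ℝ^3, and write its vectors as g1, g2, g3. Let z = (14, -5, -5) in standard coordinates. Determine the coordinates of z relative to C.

(1, -4, -3)

We seek scalars with c_1 g1 + ... + c_3 g3 = z; equivalently solve M c = z where the columns of M are g1, ..., g3.
Gaussian elimination on [M | z] yields c = (1, -4, -3).
Check: g1 - 4g2 - 3g3 = (14, -5, -5).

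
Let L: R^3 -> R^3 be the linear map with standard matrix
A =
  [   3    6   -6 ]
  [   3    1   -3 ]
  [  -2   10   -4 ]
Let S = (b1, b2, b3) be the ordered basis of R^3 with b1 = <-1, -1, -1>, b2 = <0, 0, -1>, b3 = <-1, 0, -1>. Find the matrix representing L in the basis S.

The j-th column of [L]_S is [L(bj)]_S.
L(b1) = A b1 = <-3, -1, -4> = b1 + b2 + 2b3, so column 1 is <1, 1, 2>.
Repeating for b2, b3 and assembling the columns gives [[1, -3, 0], [1, 2, -3], [2, -3, -3]].

[[1, -3, 0], [1, 2, -3], [2, -3, -3]]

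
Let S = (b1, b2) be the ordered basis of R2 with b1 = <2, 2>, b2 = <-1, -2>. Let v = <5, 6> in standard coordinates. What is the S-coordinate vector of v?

[v]_S is the unique c with M c = v, where M has columns b1, b2.
System: 2c_1 - c_2 = 5, 2c_1 - 2c_2 = 6; solving gives c_1 = 2, c_2 = -1.
Check: 2b1 - b2 = <5, 6>.

<2, -1>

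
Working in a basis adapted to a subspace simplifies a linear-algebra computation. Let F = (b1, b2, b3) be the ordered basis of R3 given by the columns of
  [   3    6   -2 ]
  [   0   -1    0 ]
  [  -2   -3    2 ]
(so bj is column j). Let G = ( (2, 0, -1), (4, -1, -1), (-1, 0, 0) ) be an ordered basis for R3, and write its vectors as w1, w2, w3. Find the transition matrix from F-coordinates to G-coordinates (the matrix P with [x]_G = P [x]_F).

[[2, 2, -2], [0, 1, 0], [1, 2, -2]]

Let M have columns bj and N have columns wj. Then for every x, N [x]_G = x = M [x]_F, so P = N^(-1) M.
Since det N = 1, N^(-1) has integer entries; multiplying gives P = [[2, 2, -2], [0, 1, 0], [1, 2, -2]].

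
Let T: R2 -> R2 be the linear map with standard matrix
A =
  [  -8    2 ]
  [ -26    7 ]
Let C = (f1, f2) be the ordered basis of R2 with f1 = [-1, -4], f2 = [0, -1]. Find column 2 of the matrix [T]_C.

Column 2 of [T]_C is the C-coordinate vector of T(f2).
In standard coordinates T(f2) = A f2 = [-2, -7].
Converting to C: [-2, -7] = 2f1 - f2, so the coordinate vector is [2, -1].

[2, -1]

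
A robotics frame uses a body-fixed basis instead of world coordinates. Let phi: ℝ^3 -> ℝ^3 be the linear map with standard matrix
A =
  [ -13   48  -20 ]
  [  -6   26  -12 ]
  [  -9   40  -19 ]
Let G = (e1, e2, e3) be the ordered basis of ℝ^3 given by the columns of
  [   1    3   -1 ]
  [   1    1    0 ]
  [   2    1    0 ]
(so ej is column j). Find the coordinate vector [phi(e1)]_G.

(-3, -1, -1)

Compute phi(e1) = A e1 = (-5, -4, -7) in standard coordinates.
Then write this in G-coordinates: solve for y in y_1 e1 + ... + y_3 e3 = (-5, -4, -7).
This gives y = (-3, -1, -1), which is column 1 of [phi]_G.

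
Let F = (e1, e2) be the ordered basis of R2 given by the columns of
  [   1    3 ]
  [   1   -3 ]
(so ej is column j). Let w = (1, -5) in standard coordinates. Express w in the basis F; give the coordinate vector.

[w]_F is the unique c with M c = w, where M has columns e1, e2.
System: c_1 + 3c_2 = 1, c_1 - 3c_2 = -5; solving gives c_1 = -2, c_2 = 1.
Check: -2e1 + e2 = (1, -5).

(-2, 1)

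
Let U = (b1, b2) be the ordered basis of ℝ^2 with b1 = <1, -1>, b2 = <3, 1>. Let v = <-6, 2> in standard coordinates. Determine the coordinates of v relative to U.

Write v = c_1 b1 + c_2 b2 and solve for the c_i.
System: c_1 + 3c_2 = -6, -c_1 + c_2 = 2; solving gives c_1 = -3, c_2 = -1.
Check: -3b1 - b2 = <-6, 2>.

<-3, -1>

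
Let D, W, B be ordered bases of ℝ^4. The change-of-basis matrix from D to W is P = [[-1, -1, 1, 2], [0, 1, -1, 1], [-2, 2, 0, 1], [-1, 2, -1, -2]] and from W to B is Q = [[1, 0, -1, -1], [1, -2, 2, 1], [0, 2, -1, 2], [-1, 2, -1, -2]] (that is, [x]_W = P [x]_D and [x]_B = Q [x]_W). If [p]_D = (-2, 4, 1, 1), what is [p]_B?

First [p]_W = P [p]_D = (1, 4, 13, 7).
Then [p]_B = Q [p]_W = (-19, 26, 9, -20).

(-19, 26, 9, -20)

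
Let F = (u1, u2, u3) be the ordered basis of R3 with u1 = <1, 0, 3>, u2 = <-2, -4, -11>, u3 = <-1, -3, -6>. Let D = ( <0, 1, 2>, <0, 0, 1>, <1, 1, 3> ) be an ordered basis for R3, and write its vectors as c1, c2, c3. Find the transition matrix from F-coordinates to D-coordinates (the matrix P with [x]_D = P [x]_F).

Take x = uj: its F-coordinates are the j-th standard unit vector, so P e_j — column j of P — equals [uj]_D.
u1 = -c1 + 2c2 + c3, giving column 1 = <-1, 2, 1>; repeating for each j gives P = [[-1, -2, -2], [2, -1, 1], [1, -2, -1]].

[[-1, -2, -2], [2, -1, 1], [1, -2, -1]]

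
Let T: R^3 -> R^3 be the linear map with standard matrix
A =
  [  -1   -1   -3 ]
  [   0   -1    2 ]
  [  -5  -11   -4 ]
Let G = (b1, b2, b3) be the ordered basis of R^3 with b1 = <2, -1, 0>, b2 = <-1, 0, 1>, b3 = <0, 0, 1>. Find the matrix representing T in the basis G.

Let P have columns b1, ..., b3. Then [T]_G = P^(-1) A P.
Here det P = -1, so P^(-1) is integer; computing A P first and then P^(-1)(A P) gives [[-1, -2, -2], [-1, -2, -1], [2, 3, -3]].

[[-1, -2, -2], [-1, -2, -1], [2, 3, -3]]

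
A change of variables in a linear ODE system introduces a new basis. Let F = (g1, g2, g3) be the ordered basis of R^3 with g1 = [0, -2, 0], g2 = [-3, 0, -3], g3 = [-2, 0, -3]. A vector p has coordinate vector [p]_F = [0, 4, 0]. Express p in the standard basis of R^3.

[-12, 0, -12]

By definition p = 0·g1 + 4g2 + 0·g3.
Summing componentwise gives [-12, 0, -12].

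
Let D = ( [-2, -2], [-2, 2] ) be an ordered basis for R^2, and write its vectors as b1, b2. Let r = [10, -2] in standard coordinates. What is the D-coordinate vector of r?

[-2, -3]

Write r = c_1 b1 + c_2 b2 and solve for the c_i.
System: -2c_1 - 2c_2 = 10, -2c_1 + 2c_2 = -2; solving gives c_1 = -2, c_2 = -3.
Check: -2b1 - 3b2 = [10, -2].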